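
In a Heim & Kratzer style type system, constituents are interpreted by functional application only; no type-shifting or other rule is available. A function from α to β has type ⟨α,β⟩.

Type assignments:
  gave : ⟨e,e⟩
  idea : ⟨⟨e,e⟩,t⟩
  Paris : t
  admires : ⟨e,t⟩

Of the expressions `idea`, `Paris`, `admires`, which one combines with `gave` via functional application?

idea — combines: idea : ⟨⟨e,e⟩,t⟩ takes gave : ⟨e,e⟩ as argument, giving t.
Paris : t — no; gave wants e, and Paris wants nothing (atomic).
admires : ⟨e,t⟩ — no; gave wants e, and admires wants e.

idea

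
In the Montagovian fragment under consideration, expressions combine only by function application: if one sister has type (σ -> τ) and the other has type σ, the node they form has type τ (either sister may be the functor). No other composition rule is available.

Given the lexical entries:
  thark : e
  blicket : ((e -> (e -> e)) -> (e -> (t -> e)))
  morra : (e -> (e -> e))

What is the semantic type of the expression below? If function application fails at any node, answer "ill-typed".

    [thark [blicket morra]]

(t -> e)

At [blicket morra], blicket : ((e -> (e -> e)) -> (e -> (t -> e))) takes morra : (e -> (e -> e)), giving (e -> (t -> e)).
At [thark [blicket morra]], [blicket morra] : (e -> (t -> e)) takes thark : e, giving (t -> e).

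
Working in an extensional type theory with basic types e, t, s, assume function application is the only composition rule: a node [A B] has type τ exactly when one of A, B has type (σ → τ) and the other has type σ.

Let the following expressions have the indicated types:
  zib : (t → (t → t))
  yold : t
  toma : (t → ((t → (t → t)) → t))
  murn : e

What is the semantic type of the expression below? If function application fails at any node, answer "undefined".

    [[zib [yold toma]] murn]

At [yold toma], toma : (t → ((t → (t → t)) → t)) takes yold : t, giving ((t → (t → t)) → t).
At [zib [yold toma]], [yold toma] : ((t → (t → t)) → t) takes zib : (t → (t → t)), giving t.
[[zib [yold toma]] murn]: t with e — neither is a function whose domain matches the other; composition fails here.

undefined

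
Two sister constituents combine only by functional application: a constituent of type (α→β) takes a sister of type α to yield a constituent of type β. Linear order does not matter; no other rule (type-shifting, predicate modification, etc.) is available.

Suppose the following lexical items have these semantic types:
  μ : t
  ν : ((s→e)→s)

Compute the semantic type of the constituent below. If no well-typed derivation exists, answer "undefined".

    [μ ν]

undefined

At [μ ν]: neither t nor ((s→e)→s) can take the other as argument; the node is ill-typed.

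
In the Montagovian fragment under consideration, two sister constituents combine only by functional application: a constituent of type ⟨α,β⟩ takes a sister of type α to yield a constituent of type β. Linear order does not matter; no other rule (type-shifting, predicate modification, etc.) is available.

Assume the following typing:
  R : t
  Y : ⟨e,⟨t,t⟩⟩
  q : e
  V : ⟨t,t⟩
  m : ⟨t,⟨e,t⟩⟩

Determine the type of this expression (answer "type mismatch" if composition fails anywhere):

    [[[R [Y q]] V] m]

[Y q]: Y is ⟨e,⟨t,t⟩⟩, q is e; result ⟨t,t⟩.
[R [Y q]]: [Y q] is ⟨t,t⟩, R is t; result t.
[[R [Y q]] V]: V is ⟨t,t⟩, [R [Y q]] is t; result t.
[[[R [Y q]] V] m]: m is ⟨t,⟨e,t⟩⟩, [[R [Y q]] V] is t; result ⟨e,t⟩.

⟨e,t⟩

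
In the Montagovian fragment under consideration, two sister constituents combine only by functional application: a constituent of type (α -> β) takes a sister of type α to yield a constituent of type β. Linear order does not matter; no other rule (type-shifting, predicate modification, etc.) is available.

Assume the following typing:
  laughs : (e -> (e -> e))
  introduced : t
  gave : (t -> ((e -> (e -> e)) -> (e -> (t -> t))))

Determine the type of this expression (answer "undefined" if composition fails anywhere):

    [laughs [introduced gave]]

[introduced gave]: (t -> ((e -> (e -> e)) -> (e -> (t -> t)))) applied to t yields ((e -> (e -> e)) -> (e -> (t -> t))).
[laughs [introduced gave]]: ((e -> (e -> e)) -> (e -> (t -> t))) applied to (e -> (e -> e)) yields (e -> (t -> t)).

(e -> (t -> t))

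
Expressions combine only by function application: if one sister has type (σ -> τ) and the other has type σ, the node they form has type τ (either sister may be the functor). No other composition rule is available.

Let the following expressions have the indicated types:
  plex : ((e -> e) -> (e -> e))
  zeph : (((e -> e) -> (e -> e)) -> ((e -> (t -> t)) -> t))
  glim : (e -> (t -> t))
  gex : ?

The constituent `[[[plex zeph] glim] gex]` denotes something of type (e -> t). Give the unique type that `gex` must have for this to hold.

For [[[plex zeph] glim] gex] to have type (e -> t) with [[plex zeph] glim] of type t, gex must be the function: gex : (t -> (e -> t)).

(t -> (e -> t))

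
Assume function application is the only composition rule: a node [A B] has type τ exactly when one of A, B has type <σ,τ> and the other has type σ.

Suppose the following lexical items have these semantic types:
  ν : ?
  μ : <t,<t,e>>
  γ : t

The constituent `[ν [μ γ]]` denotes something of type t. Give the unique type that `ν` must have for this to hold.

<<t,e>,t>

[ν [μ γ]] must have type t. The sister [μ γ] has type <t,e>; that is not a function onto t, so ν must be the functor, of type <<t,e>,t>.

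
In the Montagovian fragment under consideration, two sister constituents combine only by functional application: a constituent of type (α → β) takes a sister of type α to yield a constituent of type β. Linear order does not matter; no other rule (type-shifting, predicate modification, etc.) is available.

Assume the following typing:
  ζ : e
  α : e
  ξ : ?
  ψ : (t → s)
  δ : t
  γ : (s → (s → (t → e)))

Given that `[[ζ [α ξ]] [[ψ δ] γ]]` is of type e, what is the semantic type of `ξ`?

At [[ζ [α ξ]] [[ψ δ] γ]] (required: e): [[ψ δ] γ] is (s → (t → e)), which is not a function with range e; hence [ζ [α ξ]] is the functor — type ((s → (t → e)) → e).
At [ζ [α ξ]] (required: ((s → (t → e)) → e)): ζ is e, which is not a function with range ((s → (t → e)) → e); hence [α ξ] is the functor — type (e → ((s → (t → e)) → e)).
At [α ξ] (required: (e → ((s → (t → e)) → e))): α is e, which is not a function with range (e → ((s → (t → e)) → e)); hence ξ is the functor — type (e → (e → ((s → (t → e)) → e))).

(e → (e → ((s → (t → e)) → e)))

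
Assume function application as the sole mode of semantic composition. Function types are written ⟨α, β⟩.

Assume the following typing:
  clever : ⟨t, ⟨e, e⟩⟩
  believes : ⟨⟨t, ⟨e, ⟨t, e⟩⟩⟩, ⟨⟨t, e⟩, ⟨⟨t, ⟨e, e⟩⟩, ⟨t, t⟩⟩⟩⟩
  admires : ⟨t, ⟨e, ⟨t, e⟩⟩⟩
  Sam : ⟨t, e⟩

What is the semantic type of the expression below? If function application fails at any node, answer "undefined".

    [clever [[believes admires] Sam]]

⟨t, t⟩

[believes admires]: believes is ⟨⟨t, ⟨e, ⟨t, e⟩⟩⟩, ⟨⟨t, e⟩, ⟨⟨t, ⟨e, e⟩⟩, ⟨t, t⟩⟩⟩⟩, admires is ⟨t, ⟨e, ⟨t, e⟩⟩⟩; result ⟨⟨t, e⟩, ⟨⟨t, ⟨e, e⟩⟩, ⟨t, t⟩⟩⟩.
[[believes admires] Sam]: [believes admires] is ⟨⟨t, e⟩, ⟨⟨t, ⟨e, e⟩⟩, ⟨t, t⟩⟩⟩, Sam is ⟨t, e⟩; result ⟨⟨t, ⟨e, e⟩⟩, ⟨t, t⟩⟩.
[clever [[believes admires] Sam]]: [[believes admires] Sam] is ⟨⟨t, ⟨e, e⟩⟩, ⟨t, t⟩⟩, clever is ⟨t, ⟨e, e⟩⟩; result ⟨t, t⟩.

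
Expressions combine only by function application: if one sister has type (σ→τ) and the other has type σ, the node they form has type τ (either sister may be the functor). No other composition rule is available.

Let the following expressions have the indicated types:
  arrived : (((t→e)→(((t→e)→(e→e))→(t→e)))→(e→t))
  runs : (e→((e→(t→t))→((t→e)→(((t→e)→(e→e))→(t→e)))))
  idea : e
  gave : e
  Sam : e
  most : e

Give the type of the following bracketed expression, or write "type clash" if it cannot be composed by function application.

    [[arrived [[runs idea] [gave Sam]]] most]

type clash

[runs idea] — runs of type (e→((e→(t→t))→((t→e)→(((t→e)→(e→e))→(t→e))))) combines with idea of type e: type ((e→(t→t))→((t→e)→(((t→e)→(e→e))→(t→e)))).
[gave Sam]: e with e — neither is a function whose domain matches the other; composition fails here.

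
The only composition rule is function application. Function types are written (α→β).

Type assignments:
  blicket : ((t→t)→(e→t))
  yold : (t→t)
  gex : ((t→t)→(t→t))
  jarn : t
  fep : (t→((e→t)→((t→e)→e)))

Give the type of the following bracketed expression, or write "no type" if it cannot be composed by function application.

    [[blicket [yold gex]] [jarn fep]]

((t→e)→e)

At [yold gex], gex : ((t→t)→(t→t)) takes yold : (t→t), giving (t→t).
At [blicket [yold gex]], blicket : ((t→t)→(e→t)) takes [yold gex] : (t→t), giving (e→t).
At [jarn fep], fep : (t→((e→t)→((t→e)→e))) takes jarn : t, giving ((e→t)→((t→e)→e)).
At [[blicket [yold gex]] [jarn fep]], [jarn fep] : ((e→t)→((t→e)→e)) takes [blicket [yold gex]] : (e→t), giving ((t→e)→e).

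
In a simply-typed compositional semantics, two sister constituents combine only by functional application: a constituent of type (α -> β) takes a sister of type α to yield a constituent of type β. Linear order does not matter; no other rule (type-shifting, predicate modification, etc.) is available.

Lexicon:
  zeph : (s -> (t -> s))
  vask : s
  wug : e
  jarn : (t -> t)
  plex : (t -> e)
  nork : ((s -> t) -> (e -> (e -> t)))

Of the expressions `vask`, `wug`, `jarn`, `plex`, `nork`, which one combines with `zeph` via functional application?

vask — combines: zeph : (s -> (t -> s)) takes vask : s as argument, giving (t -> s).
wug : e — neither side's domain matches the other.
jarn : (t -> t) — neither side's domain matches the other.
plex : (t -> e) — neither side's domain matches the other.
nork : ((s -> t) -> (e -> (e -> t))) — neither side's domain matches the other.

vask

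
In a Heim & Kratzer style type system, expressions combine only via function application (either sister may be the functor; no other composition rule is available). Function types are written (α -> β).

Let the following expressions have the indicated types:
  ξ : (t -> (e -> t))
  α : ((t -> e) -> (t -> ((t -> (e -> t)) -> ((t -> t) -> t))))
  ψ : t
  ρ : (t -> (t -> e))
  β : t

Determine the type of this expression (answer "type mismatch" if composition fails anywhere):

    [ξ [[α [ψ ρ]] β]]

((t -> t) -> t)

At [ψ ρ], ρ : (t -> (t -> e)) takes ψ : t, giving (t -> e).
At [α [ψ ρ]], α : ((t -> e) -> (t -> ((t -> (e -> t)) -> ((t -> t) -> t)))) takes [ψ ρ] : (t -> e), giving (t -> ((t -> (e -> t)) -> ((t -> t) -> t))).
At [[α [ψ ρ]] β], [α [ψ ρ]] : (t -> ((t -> (e -> t)) -> ((t -> t) -> t))) takes β : t, giving ((t -> (e -> t)) -> ((t -> t) -> t)).
At [ξ [[α [ψ ρ]] β]], [[α [ψ ρ]] β] : ((t -> (e -> t)) -> ((t -> t) -> t)) takes ξ : (t -> (e -> t)), giving ((t -> t) -> t).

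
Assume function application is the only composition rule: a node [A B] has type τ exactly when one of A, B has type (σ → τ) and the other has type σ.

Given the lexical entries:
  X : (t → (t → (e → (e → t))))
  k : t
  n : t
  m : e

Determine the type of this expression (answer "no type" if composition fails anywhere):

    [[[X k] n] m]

(e → t)

[X k]: X is (t → (t → (e → (e → t)))), k is t; result (t → (e → (e → t))).
[[X k] n]: [X k] is (t → (e → (e → t))), n is t; result (e → (e → t)).
[[[X k] n] m]: [[X k] n] is (e → (e → t)), m is e; result (e → t).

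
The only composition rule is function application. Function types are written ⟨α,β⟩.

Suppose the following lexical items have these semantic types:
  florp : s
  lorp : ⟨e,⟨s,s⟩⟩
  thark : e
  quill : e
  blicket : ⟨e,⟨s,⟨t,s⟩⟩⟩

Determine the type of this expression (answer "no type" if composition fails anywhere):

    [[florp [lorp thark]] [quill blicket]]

⟨t,s⟩

[lorp thark] — lorp of type ⟨e,⟨s,s⟩⟩ combines with thark of type e: type ⟨s,s⟩.
[florp [lorp thark]] — [lorp thark] of type ⟨s,s⟩ combines with florp of type s: type s.
[quill blicket] — blicket of type ⟨e,⟨s,⟨t,s⟩⟩⟩ combines with quill of type e: type ⟨s,⟨t,s⟩⟩.
[[florp [lorp thark]] [quill blicket]] — [quill blicket] of type ⟨s,⟨t,s⟩⟩ combines with [florp [lorp thark]] of type s: type ⟨t,s⟩.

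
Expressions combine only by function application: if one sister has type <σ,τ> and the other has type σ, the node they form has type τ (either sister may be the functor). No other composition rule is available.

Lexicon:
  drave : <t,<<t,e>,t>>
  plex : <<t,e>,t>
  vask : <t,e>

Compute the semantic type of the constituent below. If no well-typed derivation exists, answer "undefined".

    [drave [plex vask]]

[plex vask]: plex is <<t,e>,t>, vask is <t,e>; result t.
[drave [plex vask]]: drave is <t,<<t,e>,t>>, [plex vask] is t; result <<t,e>,t>.

<<t,e>,t>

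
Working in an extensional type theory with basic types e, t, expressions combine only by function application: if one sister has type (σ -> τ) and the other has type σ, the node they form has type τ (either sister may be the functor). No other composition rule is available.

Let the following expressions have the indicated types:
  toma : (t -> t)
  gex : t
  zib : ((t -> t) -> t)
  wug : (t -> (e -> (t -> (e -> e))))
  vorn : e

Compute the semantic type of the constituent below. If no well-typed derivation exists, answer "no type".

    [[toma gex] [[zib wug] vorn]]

no type

[toma gex]: (t -> t) applied to t yields t.
[zib wug]: ((t -> t) -> t) and (t -> (e -> (t -> (e -> e)))) cannot combine by function application — type clash.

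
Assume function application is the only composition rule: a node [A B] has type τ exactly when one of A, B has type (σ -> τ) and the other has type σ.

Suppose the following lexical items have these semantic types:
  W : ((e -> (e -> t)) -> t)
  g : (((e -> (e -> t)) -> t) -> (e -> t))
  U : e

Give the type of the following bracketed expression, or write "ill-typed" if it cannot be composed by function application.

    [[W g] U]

[W g]: functor g : (((e -> (e -> t)) -> t) -> (e -> t)), argument W : ((e -> (e -> t)) -> t); result (e -> t).
[[W g] U]: functor [W g] : (e -> t), argument U : e; result t.

t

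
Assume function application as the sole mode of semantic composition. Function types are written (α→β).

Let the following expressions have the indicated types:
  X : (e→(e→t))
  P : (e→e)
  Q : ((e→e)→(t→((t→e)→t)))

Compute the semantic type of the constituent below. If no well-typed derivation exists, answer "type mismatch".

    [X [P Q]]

type mismatch

At [P Q], Q : ((e→e)→(t→((t→e)→t))) takes P : (e→e), giving (t→((t→e)→t)).
[X [P Q]]: (e→(e→t)) and (t→((t→e)→t)) cannot combine by function application — type clash.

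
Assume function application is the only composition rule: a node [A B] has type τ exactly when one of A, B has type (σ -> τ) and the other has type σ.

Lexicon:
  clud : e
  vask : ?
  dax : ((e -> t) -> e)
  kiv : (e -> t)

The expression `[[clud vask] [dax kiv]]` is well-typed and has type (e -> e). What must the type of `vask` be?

(e -> (e -> (e -> e)))

[[clud vask] [dax kiv]] must have type (e -> e). The sister [dax kiv] has type e; that is not a function onto (e -> e), so [clud vask] must be the functor, of type (e -> (e -> e)).
[clud vask] must have type (e -> (e -> e)). The sister clud has type e; that is not a function onto (e -> (e -> e)), so vask must be the functor, of type (e -> (e -> (e -> e))).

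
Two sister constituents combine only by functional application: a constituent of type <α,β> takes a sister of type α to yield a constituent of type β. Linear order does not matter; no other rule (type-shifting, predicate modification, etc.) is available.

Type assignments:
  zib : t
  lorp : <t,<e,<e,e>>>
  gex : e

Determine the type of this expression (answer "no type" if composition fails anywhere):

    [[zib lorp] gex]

[zib lorp] — lorp of type <t,<e,<e,e>>> combines with zib of type t: type <e,<e,e>>.
[[zib lorp] gex] — [zib lorp] of type <e,<e,e>> combines with gex of type e: type <e,e>.

<e,e>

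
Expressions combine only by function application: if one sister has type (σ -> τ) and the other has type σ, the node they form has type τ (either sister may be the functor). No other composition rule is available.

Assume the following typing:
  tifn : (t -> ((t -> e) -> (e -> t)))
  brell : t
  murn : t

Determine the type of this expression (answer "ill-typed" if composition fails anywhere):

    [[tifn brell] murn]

ill-typed

[tifn brell]: (t -> ((t -> e) -> (e -> t))) applied to t yields ((t -> e) -> (e -> t)).
[[tifn brell] murn]: ((t -> e) -> (e -> t)) and t cannot combine by function application — type clash.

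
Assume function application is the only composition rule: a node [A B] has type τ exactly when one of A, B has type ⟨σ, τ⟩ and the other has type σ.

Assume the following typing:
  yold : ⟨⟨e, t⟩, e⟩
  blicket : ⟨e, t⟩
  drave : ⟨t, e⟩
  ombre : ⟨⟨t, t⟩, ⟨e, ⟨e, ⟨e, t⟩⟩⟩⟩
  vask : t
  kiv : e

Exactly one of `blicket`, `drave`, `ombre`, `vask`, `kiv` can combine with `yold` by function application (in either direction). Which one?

blicket

blicket — combines: yold : ⟨⟨e, t⟩, e⟩ takes blicket : ⟨e, t⟩ as argument, giving e.
drave : ⟨t, e⟩ — no; yold wants ⟨e, t⟩, and drave wants t.
ombre : ⟨⟨t, t⟩, ⟨e, ⟨e, ⟨e, t⟩⟩⟩⟩ — no; yold wants ⟨e, t⟩, and ombre wants ⟨t, t⟩.
vask : t — no; yold wants ⟨e, t⟩, and vask wants nothing (atomic).
kiv : e — no; yold wants ⟨e, t⟩, and kiv wants nothing (atomic).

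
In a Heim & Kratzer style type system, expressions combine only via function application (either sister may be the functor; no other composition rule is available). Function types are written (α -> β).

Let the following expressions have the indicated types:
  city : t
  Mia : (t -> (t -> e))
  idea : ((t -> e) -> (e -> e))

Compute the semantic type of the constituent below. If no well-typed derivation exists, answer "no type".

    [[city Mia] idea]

(e -> e)

[city Mia] — Mia of type (t -> (t -> e)) combines with city of type t: type (t -> e).
[[city Mia] idea] — idea of type ((t -> e) -> (e -> e)) combines with [city Mia] of type (t -> e): type (e -> e).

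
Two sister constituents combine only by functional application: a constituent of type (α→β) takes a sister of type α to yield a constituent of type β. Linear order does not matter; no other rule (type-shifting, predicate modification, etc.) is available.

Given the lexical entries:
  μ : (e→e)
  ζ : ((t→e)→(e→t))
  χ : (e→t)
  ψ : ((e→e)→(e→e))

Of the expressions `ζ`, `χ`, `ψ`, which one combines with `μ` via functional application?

ψ

ζ : ((t→e)→(e→t)) — does not combine with μ.
χ : (e→t) — does not combine with μ.
ψ — combines: ψ : ((e→e)→(e→e)) takes μ : (e→e) as argument, giving (e→e).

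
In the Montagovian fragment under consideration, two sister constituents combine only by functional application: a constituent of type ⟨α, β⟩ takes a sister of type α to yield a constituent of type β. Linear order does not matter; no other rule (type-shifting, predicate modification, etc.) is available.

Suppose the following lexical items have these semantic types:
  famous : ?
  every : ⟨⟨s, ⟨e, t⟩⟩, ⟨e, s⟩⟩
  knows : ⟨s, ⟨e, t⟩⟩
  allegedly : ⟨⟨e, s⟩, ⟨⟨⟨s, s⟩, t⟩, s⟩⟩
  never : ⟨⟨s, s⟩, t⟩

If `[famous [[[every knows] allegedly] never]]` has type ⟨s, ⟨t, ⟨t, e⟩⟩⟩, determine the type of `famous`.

⟨s, ⟨s, ⟨t, ⟨t, e⟩⟩⟩⟩

[famous [[[every knows] allegedly] never]] must have type ⟨s, ⟨t, ⟨t, e⟩⟩⟩. The sister [[[every knows] allegedly] never] has type s; that is not a function onto ⟨s, ⟨t, ⟨t, e⟩⟩⟩, so famous must be the functor, of type ⟨s, ⟨s, ⟨t, ⟨t, e⟩⟩⟩⟩.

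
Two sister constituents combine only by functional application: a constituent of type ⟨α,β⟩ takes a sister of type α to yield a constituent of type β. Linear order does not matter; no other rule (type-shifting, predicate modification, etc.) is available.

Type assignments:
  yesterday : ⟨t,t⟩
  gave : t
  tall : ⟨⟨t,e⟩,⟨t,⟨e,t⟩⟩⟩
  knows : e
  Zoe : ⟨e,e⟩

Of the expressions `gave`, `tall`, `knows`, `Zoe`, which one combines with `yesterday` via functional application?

gave — combines: yesterday : ⟨t,t⟩ takes gave : t as argument, giving t.
tall : ⟨⟨t,e⟩,⟨t,⟨e,t⟩⟩⟩ — neither side's domain matches the other.
knows : e — neither side's domain matches the other.
Zoe : ⟨e,e⟩ — neither side's domain matches the other.

gave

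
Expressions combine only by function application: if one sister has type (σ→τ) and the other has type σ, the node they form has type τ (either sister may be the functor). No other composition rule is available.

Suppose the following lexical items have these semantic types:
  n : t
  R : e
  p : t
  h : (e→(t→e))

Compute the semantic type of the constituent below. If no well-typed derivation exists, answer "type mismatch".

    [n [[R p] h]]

At [R p]: neither e nor t can take the other as argument; the node is ill-typed.

type mismatch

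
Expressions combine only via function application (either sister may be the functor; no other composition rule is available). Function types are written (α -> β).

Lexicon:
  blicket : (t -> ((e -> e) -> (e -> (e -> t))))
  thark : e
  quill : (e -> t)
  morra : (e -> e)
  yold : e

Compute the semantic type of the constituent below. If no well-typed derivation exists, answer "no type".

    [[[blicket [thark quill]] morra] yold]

[thark quill]: functor quill : (e -> t), argument thark : e; result t.
[blicket [thark quill]]: functor blicket : (t -> ((e -> e) -> (e -> (e -> t)))), argument [thark quill] : t; result ((e -> e) -> (e -> (e -> t))).
[[blicket [thark quill]] morra]: functor [blicket [thark quill]] : ((e -> e) -> (e -> (e -> t))), argument morra : (e -> e); result (e -> (e -> t)).
[[[blicket [thark quill]] morra] yold]: functor [[blicket [thark quill]] morra] : (e -> (e -> t)), argument yold : e; result (e -> t).

(e -> t)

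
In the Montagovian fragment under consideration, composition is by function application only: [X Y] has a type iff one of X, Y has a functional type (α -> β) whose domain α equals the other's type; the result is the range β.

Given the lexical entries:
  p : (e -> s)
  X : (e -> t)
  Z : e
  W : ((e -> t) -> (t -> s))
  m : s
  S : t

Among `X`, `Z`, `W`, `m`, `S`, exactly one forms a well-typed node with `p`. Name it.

X : (e -> t) — p needs e; X needs e; neither fits.
Z — combines: p : (e -> s) takes Z : e as argument, giving s.
W : ((e -> t) -> (t -> s)) — p needs e; W needs (e -> t); neither fits.
m : s — p needs e; m needs nothing (atomic); neither fits.
S : t — p needs e; S needs nothing (atomic); neither fits.

Z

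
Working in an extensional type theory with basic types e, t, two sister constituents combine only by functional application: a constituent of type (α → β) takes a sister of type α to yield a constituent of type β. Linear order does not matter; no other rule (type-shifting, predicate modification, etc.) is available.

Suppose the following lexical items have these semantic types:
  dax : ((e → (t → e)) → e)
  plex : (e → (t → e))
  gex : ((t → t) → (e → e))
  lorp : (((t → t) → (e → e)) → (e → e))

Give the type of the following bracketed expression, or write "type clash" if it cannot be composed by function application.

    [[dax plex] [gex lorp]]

e

[dax plex]: ((e → (t → e)) → e) applied to (e → (t → e)) yields e.
[gex lorp]: (((t → t) → (e → e)) → (e → e)) applied to ((t → t) → (e → e)) yields (e → e).
[[dax plex] [gex lorp]]: (e → e) applied to e yields e.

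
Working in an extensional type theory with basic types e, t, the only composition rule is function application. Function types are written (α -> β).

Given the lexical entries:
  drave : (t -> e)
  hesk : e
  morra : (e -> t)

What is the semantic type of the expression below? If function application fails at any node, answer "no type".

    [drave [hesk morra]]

[hesk morra] — morra of type (e -> t) combines with hesk of type e: type t.
[drave [hesk morra]] — drave of type (t -> e) combines with [hesk morra] of type t: type e.

e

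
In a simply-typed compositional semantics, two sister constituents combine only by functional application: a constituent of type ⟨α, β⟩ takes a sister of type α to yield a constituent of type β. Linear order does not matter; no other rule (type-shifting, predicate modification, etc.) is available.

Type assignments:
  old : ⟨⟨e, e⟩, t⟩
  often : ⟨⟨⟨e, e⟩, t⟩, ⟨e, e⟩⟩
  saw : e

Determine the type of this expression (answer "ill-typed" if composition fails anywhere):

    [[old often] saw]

e

[old often] — often of type ⟨⟨⟨e, e⟩, t⟩, ⟨e, e⟩⟩ combines with old of type ⟨⟨e, e⟩, t⟩: type ⟨e, e⟩.
[[old often] saw] — [old often] of type ⟨e, e⟩ combines with saw of type e: type e.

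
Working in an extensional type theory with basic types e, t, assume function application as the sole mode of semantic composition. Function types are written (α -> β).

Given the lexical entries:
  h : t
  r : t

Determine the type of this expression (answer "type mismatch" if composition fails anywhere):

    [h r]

type mismatch

At [h r]: neither t nor t can take the other as argument; the node is ill-typed.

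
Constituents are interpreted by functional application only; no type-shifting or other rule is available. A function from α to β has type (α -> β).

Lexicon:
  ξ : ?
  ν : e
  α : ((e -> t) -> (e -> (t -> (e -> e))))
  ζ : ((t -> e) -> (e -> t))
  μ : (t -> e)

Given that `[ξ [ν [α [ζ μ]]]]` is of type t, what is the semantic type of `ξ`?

((t -> (e -> e)) -> t)

At [ξ [ν [α [ζ μ]]]] (required: t): [ν [α [ζ μ]]] is (t -> (e -> e)), which is not a function with range t; hence ξ is the functor — type ((t -> (e -> e)) -> t).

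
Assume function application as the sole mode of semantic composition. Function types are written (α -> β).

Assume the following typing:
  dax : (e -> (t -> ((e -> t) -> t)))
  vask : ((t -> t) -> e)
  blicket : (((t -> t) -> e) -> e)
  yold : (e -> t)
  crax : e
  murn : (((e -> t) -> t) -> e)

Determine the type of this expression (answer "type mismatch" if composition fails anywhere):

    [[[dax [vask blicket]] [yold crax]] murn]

[vask blicket]: blicket is (((t -> t) -> e) -> e), vask is ((t -> t) -> e); result e.
[dax [vask blicket]]: dax is (e -> (t -> ((e -> t) -> t))), [vask blicket] is e; result (t -> ((e -> t) -> t)).
[yold crax]: yold is (e -> t), crax is e; result t.
[[dax [vask blicket]] [yold crax]]: [dax [vask blicket]] is (t -> ((e -> t) -> t)), [yold crax] is t; result ((e -> t) -> t).
[[[dax [vask blicket]] [yold crax]] murn]: murn is (((e -> t) -> t) -> e), [[dax [vask blicket]] [yold crax]] is ((e -> t) -> t); result e.

e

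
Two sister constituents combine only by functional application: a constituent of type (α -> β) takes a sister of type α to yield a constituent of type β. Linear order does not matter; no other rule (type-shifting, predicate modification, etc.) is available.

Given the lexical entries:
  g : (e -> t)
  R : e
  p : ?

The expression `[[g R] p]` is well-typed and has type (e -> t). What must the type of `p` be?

[[g R] p] is required to be (e -> t). [g R] : t cannot yield (e -> t) as functor, so p : (t -> (e -> t)).

(t -> (e -> t))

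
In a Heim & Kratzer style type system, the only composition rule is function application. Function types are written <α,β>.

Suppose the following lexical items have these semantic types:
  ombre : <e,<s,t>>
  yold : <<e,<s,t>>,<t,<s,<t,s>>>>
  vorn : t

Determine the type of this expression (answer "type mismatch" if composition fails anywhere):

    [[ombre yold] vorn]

[ombre yold]: functor yold : <<e,<s,t>>,<t,<s,<t,s>>>>, argument ombre : <e,<s,t>>; result <t,<s,<t,s>>>.
[[ombre yold] vorn]: functor [ombre yold] : <t,<s,<t,s>>>, argument vorn : t; result <s,<t,s>>.

<s,<t,s>>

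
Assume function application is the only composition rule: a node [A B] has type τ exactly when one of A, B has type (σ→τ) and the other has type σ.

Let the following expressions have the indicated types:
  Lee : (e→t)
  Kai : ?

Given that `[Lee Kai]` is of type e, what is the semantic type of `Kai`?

At [Lee Kai] (required: e): Lee is (e→t), which is not a function with range e; hence Kai is the functor — type ((e→t)→e).

((e→t)→e)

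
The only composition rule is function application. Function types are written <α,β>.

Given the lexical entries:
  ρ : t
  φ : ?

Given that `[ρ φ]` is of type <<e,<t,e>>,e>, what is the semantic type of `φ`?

<t,<<e,<t,e>>,e>>

For [ρ φ] to have type <<e,<t,e>>,e> with ρ of type t, φ must be the function: φ : <t,<<e,<t,e>>,e>>.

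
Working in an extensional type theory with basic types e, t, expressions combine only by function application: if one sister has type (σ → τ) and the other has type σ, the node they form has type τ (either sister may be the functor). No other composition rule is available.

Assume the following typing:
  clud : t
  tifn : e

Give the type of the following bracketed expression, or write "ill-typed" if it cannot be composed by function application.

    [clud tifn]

[clud tifn]: t and e cannot combine by function application — type clash.

ill-typed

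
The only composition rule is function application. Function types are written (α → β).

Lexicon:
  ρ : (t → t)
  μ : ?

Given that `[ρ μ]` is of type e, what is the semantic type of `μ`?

At [ρ μ] (required: e): ρ is (t → t), which is not a function with range e; hence μ is the functor — type ((t → t) → e).

((t → t) → e)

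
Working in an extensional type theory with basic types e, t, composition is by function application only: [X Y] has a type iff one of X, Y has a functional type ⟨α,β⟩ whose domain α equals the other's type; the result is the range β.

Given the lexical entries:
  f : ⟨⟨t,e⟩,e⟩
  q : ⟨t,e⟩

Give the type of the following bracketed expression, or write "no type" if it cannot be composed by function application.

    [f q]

e

[f q]: f is ⟨⟨t,e⟩,e⟩, q is ⟨t,e⟩; result e.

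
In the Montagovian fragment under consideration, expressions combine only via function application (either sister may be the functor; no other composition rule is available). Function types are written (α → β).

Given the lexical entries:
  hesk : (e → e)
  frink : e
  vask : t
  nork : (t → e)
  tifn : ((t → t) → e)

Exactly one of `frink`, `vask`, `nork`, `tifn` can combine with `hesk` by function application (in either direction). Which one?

frink

frink — combines: hesk : (e → e) takes frink : e as argument, giving e.
vask : t — hesk needs e; vask needs nothing (atomic); neither fits.
nork : (t → e) — hesk needs e; nork needs t; neither fits.
tifn : ((t → t) → e) — hesk needs e; tifn needs (t → t); neither fits.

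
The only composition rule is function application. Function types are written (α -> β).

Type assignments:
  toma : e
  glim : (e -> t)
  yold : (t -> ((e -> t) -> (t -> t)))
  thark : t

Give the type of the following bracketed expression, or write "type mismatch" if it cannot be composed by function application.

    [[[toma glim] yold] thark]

[toma glim]: functor glim : (e -> t), argument toma : e; result t.
[[toma glim] yold]: functor yold : (t -> ((e -> t) -> (t -> t))), argument [toma glim] : t; result ((e -> t) -> (t -> t)).
[[[toma glim] yold] thark]: ((e -> t) -> (t -> t)) and t cannot combine by function application — type clash.

type mismatch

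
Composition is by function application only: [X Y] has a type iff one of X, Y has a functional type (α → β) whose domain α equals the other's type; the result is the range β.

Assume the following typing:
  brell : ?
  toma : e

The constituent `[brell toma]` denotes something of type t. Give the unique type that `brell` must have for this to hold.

(e → t)

At [brell toma] (required: t): toma is e, which is not a function with range t; hence brell is the functor — type (e → t).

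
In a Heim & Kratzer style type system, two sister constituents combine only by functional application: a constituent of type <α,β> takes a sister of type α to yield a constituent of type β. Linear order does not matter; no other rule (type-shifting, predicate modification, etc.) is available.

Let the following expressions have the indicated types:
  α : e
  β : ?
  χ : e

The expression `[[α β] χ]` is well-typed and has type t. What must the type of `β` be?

At [[α β] χ] (required: t): χ is e, which is not a function with range t; hence [α β] is the functor — type <e,t>.
At [α β] (required: <e,t>): α is e, which is not a function with range <e,t>; hence β is the functor — type <e,<e,t>>.

<e,<e,t>>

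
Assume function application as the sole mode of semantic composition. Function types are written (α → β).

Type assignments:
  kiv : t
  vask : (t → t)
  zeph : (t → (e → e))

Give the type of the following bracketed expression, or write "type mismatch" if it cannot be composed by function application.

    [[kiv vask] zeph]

(e → e)

[kiv vask] — vask of type (t → t) combines with kiv of type t: type t.
[[kiv vask] zeph] — zeph of type (t → (e → e)) combines with [kiv vask] of type t: type (e → e).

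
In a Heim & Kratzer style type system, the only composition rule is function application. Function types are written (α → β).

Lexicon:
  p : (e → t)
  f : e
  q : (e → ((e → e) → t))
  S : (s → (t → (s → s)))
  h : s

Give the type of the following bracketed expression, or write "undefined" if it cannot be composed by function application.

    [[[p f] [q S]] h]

undefined

[p f]: functor p : (e → t), argument f : e; result t.
At [q S]: neither (e → ((e → e) → t)) nor (s → (t → (s → s))) can take the other as argument; the node is ill-typed.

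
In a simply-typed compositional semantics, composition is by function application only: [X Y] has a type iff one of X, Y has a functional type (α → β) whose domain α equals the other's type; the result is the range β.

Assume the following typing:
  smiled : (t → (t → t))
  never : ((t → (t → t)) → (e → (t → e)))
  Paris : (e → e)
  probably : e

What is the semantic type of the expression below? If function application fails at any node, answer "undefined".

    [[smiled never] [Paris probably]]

(t → e)

[smiled never] — never of type ((t → (t → t)) → (e → (t → e))) combines with smiled of type (t → (t → t)): type (e → (t → e)).
[Paris probably] — Paris of type (e → e) combines with probably of type e: type e.
[[smiled never] [Paris probably]] — [smiled never] of type (e → (t → e)) combines with [Paris probably] of type e: type (t → e).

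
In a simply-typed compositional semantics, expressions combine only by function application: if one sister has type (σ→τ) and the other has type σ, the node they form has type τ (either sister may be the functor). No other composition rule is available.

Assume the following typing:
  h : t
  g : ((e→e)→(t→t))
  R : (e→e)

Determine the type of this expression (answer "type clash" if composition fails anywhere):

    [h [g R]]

[g R] — g of type ((e→e)→(t→t)) combines with R of type (e→e): type (t→t).
[h [g R]] — [g R] of type (t→t) combines with h of type t: type t.

t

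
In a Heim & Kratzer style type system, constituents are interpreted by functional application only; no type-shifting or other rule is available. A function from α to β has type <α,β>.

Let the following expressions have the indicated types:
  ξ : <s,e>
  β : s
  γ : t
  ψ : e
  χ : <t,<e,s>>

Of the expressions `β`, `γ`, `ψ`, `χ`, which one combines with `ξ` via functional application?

β — combines: ξ : <s,e> takes β : s as argument, giving e.
γ : t — ξ needs s; γ needs nothing (atomic); neither fits.
ψ : e — ξ needs s; ψ needs nothing (atomic); neither fits.
χ : <t,<e,s>> — ξ needs s; χ needs t; neither fits.

β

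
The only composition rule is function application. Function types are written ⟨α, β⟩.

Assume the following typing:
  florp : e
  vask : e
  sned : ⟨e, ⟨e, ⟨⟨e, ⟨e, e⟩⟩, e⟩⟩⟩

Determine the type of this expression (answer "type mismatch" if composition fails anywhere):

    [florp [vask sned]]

[vask sned] — sned of type ⟨e, ⟨e, ⟨⟨e, ⟨e, e⟩⟩, e⟩⟩⟩ combines with vask of type e: type ⟨e, ⟨⟨e, ⟨e, e⟩⟩, e⟩⟩.
[florp [vask sned]] — [vask sned] of type ⟨e, ⟨⟨e, ⟨e, e⟩⟩, e⟩⟩ combines with florp of type e: type ⟨⟨e, ⟨e, e⟩⟩, e⟩.

⟨⟨e, ⟨e, e⟩⟩, e⟩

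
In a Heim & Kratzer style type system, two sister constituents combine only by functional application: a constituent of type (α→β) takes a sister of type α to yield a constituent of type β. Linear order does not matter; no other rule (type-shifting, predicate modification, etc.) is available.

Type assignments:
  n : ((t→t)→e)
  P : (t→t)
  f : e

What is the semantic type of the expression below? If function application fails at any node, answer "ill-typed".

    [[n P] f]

ill-typed

At [n P], n : ((t→t)→e) takes P : (t→t), giving e.
[[n P] f]: e and e cannot combine by function application — type clash.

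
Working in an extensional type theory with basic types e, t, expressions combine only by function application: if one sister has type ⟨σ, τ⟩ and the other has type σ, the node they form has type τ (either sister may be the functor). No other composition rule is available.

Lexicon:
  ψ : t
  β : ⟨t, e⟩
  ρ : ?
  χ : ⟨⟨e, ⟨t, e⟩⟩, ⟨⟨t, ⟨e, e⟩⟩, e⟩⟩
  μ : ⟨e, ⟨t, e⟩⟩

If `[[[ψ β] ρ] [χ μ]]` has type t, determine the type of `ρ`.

⟨e, ⟨⟨⟨t, ⟨e, e⟩⟩, e⟩, t⟩⟩

[[[ψ β] ρ] [χ μ]] is required to be t. [χ μ] : ⟨⟨t, ⟨e, e⟩⟩, e⟩ cannot yield t as functor, so [[ψ β] ρ] : ⟨⟨⟨t, ⟨e, e⟩⟩, e⟩, t⟩.
[[ψ β] ρ] is required to be ⟨⟨⟨t, ⟨e, e⟩⟩, e⟩, t⟩. [ψ β] : e cannot yield ⟨⟨⟨t, ⟨e, e⟩⟩, e⟩, t⟩ as functor, so ρ : ⟨e, ⟨⟨⟨t, ⟨e, e⟩⟩, e⟩, t⟩⟩.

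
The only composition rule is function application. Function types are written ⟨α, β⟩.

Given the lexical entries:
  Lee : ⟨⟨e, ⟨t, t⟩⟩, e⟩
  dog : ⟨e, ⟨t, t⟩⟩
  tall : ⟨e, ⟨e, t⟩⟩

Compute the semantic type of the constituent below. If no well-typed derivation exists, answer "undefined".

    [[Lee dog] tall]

[Lee dog]: ⟨⟨e, ⟨t, t⟩⟩, e⟩ applied to ⟨e, ⟨t, t⟩⟩ yields e.
[[Lee dog] tall]: ⟨e, ⟨e, t⟩⟩ applied to e yields ⟨e, t⟩.

⟨e, t⟩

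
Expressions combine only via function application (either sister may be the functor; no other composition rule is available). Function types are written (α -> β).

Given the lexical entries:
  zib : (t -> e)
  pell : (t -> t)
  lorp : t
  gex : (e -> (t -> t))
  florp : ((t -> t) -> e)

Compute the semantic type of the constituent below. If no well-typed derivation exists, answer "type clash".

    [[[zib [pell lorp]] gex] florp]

At [pell lorp], pell : (t -> t) takes lorp : t, giving t.
At [zib [pell lorp]], zib : (t -> e) takes [pell lorp] : t, giving e.
At [[zib [pell lorp]] gex], gex : (e -> (t -> t)) takes [zib [pell lorp]] : e, giving (t -> t).
At [[[zib [pell lorp]] gex] florp], florp : ((t -> t) -> e) takes [[zib [pell lorp]] gex] : (t -> t), giving e.

e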